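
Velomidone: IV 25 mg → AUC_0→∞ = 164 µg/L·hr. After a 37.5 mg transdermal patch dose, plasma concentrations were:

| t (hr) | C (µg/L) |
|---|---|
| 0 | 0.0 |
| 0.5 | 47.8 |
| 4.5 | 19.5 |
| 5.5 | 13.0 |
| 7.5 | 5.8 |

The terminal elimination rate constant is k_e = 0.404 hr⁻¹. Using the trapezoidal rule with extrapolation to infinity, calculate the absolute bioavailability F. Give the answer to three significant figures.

Trapezoidal AUC_0→7.5 (transdermal patch):
  [0→0.5]: (0.0+47.8)/2 × 0.5 = 11.95
  [0.5→4.5]: (47.8+19.5)/2 × 4 = 134.6
  [4.5→5.5]: (19.5+13.0)/2 × 1 = 16.25
  [5.5→7.5]: (13.0+5.8)/2 × 2 = 18.8
  Sum = 181.6 µg/L·hr
Tail: C_last/k_e = 5.8/0.404 = 14.356
AUC_0→∞ (transdermal patch) = 181.6 + 14.356 = 195.956 µg/L·hr
F = (AUC_ev/D_ev)/(AUC_iv/D_iv) = (195.956/37.5)/(164/25) = 5.22549/6.56 = 0.7966

F = 0.797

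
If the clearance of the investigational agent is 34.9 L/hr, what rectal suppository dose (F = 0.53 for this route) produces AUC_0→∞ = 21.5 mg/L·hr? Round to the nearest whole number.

Dose = CL × AUC_0→∞ / F
     = 34.9 × 21.5 / 0.53 = 1415.75 mg

Dose = 1416 mg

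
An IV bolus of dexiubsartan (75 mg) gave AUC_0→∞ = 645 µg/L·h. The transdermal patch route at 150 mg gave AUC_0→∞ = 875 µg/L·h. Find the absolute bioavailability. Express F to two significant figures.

F = 0.68

F = (AUC_ev / D_ev) / (AUC_iv / D_iv)
  = (875/150) / (645/75)
  = 5.83333 / 8.6 = 0.6783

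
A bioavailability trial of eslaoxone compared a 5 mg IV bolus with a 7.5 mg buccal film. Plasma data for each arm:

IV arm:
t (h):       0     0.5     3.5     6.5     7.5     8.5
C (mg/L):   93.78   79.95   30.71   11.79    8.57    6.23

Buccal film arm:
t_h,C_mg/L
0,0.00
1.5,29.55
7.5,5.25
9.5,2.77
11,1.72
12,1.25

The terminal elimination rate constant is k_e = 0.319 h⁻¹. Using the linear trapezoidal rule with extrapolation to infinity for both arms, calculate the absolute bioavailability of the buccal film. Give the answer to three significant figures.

F = 0.308

Trapezoidal AUC_0→8.5 (IV):
  [0→0.5]: (93.78+79.95)/2 × 0.5 = 43.4325
  [0.5→3.5]: (79.95+30.71)/2 × 3 = 165.99
  [3.5→6.5]: (30.71+11.79)/2 × 3 = 63.75
  [6.5→7.5]: (11.79+8.57)/2 × 1 = 10.18
  [7.5→8.5]: (8.57+6.23)/2 × 1 = 7.4
  Sum = 290.7525 mg/L·h
IV tail: 6.23/0.319 = 19.530; AUC_iv,0→∞ = 290.7525 + 19.530 = 310.2825 mg/L·h
Trapezoidal AUC_0→12 (buccal film):
  [0→1.5]: (0.00+29.55)/2 × 1.5 = 22.1625
  [1.5→7.5]: (29.55+5.25)/2 × 6 = 104.4
  [7.5→9.5]: (5.25+2.77)/2 × 2 = 8.02
  [9.5→11]: (2.77+1.72)/2 × 1.5 = 3.3675
  [11→12]: (1.72+1.25)/2 × 1 = 1.485
  Sum = 139.435 mg/L·h
buccal film tail: 1.25/0.319 = 3.918; AUC_ev,0→∞ = 139.435 + 3.918 = 143.353 mg/L·h
F = (AUC_ev/D_ev)/(AUC_iv/D_iv) = (143.353/7.5)/(310.2825/5) = 19.1137/62.0565 = 0.3080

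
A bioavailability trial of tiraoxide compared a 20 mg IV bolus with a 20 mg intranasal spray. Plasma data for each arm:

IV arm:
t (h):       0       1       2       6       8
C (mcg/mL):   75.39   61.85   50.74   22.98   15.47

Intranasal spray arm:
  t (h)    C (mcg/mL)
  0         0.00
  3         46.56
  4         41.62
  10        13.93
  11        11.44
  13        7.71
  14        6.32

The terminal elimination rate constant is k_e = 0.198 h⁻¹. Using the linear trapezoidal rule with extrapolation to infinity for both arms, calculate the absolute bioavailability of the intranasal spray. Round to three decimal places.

Trapezoidal AUC_0→8 (IV):
  [0→1]: (75.39+61.85)/2 × 1 = 68.62
  [1→2]: (61.85+50.74)/2 × 1 = 56.295
  [2→6]: (50.74+22.98)/2 × 4 = 147.44
  [6→8]: (22.98+15.47)/2 × 2 = 38.45
  Sum = 310.805 mcg/mL·h
IV tail: 15.47/0.198 = 78.131; AUC_iv,0→∞ = 310.805 + 78.131 = 388.936 mcg/mL·h
Trapezoidal AUC_0→14 (intranasal spray):
  [0→3]: (0.00+46.56)/2 × 3 = 69.84
  [3→4]: (46.56+41.62)/2 × 1 = 44.09
  [4→10]: (41.62+13.93)/2 × 6 = 166.65
  [10→11]: (13.93+11.44)/2 × 1 = 12.685
  [11→13]: (11.44+7.71)/2 × 2 = 19.15
  [13→14]: (7.71+6.32)/2 × 1 = 7.015
  Sum = 319.43 mcg/mL·h
intranasal spray tail: 6.32/0.198 = 31.919; AUC_ev,0→∞ = 319.43 + 31.919 = 351.349 mcg/mL·h
F = (AUC_ev/D_ev)/(AUC_iv/D_iv) = (351.349/20)/(388.936/20) = 17.56745/19.4468 = 0.9034

F = 0.903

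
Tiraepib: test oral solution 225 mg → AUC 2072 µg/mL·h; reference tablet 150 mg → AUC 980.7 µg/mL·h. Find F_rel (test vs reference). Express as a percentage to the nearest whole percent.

F_rel = 141%

F_rel = (AUC_test/D_test) / (AUC_ref/D_ref)
      = (2072/225) / (980.7/150)
      = 9.20889 / 6.538 = 1.4085 = 140.85%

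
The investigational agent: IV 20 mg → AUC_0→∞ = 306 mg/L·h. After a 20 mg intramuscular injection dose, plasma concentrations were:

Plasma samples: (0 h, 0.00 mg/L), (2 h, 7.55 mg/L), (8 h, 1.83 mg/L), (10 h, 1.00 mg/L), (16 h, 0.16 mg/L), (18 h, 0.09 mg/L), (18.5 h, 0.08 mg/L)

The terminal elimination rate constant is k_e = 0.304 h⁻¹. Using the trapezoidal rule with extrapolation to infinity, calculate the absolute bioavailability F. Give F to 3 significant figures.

F = 0.139

Trapezoidal AUC_0→18.5 (intramuscular injection):
  [0→2]: (0.00+7.55)/2 × 2 = 7.55
  [2→8]: (7.55+1.83)/2 × 6 = 28.14
  [8→10]: (1.83+1.00)/2 × 2 = 2.83
  [10→16]: (1.00+0.16)/2 × 6 = 3.48
  [16→18]: (0.16+0.09)/2 × 2 = 0.25
  [18→18.5]: (0.09+0.08)/2 × 0.5 = 0.0425
  Sum = 42.2925 mg/L·h
Tail: C_last/k_e = 0.08/0.304 = 0.263
AUC_0→∞ (intramuscular injection) = 42.2925 + 0.263 = 42.5555 mg/L·h
F = (AUC_ev/D_ev)/(AUC_iv/D_iv) = (42.5555/20)/(306/20) = 2.127775/15.3 = 0.1391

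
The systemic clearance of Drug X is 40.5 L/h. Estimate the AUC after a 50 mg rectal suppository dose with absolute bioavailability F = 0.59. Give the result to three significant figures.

AUC = 0.728 mg/L·h

AUC_0→∞ = F × Dose / CL
        = 0.59 × 50 / 40.5 = 0.728395 mg/L·h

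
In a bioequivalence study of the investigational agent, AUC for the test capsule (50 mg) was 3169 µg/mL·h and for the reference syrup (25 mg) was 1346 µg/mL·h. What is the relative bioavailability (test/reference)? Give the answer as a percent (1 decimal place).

F_rel = (AUC_test/D_test) / (AUC_ref/D_ref)
      = (3169/50) / (1346/25)
      = 63.38 / 53.84 = 1.1772 = 117.72%

F_rel = 117.7%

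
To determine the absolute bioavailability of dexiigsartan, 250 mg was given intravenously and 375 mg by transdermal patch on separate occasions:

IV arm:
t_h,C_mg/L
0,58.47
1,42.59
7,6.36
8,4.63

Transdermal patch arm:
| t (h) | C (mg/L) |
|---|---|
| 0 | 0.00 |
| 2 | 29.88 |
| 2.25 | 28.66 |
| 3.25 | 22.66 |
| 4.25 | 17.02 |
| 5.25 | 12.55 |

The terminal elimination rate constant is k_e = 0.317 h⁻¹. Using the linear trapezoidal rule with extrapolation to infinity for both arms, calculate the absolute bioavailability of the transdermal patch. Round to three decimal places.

Trapezoidal AUC_0→8 (IV):
  [0→1]: (58.47+42.59)/2 × 1 = 50.53
  [1→7]: (42.59+6.36)/2 × 6 = 146.85
  [7→8]: (6.36+4.63)/2 × 1 = 5.495
  Sum = 202.875 mg/L·h
IV tail: 4.63/0.317 = 14.606; AUC_iv,0→∞ = 202.875 + 14.606 = 217.481 mg/L·h
Trapezoidal AUC_0→5.25 (transdermal patch):
  [0→2]: (0.00+29.88)/2 × 2 = 29.88
  [2→2.25]: (29.88+28.66)/2 × 0.25 = 7.3175
  [2.25→3.25]: (28.66+22.66)/2 × 1 = 25.66
  [3.25→4.25]: (22.66+17.02)/2 × 1 = 19.84
  [4.25→5.25]: (17.02+12.55)/2 × 1 = 14.785
  Sum = 97.4825 mg/L·h
transdermal patch tail: 12.55/0.317 = 39.590; AUC_ev,0→∞ = 97.4825 + 39.590 = 137.0725 mg/L·h
F = (AUC_ev/D_ev)/(AUC_iv/D_iv) = (137.0725/375)/(217.481/250) = 0.365527/0.869924 = 0.4202

F = 0.420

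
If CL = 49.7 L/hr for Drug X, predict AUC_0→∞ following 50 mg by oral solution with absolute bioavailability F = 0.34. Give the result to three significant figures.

AUC = 0.342 mg/L·hr

AUC_0→∞ = F × Dose / CL
        = 0.34 × 50 / 49.7 = 0.342052 mg/L·hr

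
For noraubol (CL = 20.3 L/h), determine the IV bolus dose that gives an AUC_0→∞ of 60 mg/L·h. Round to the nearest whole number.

Dose_iv = CL × AUC_0→∞
     = 20.3 × 60 = 1218 mg

Dose = 1218 mg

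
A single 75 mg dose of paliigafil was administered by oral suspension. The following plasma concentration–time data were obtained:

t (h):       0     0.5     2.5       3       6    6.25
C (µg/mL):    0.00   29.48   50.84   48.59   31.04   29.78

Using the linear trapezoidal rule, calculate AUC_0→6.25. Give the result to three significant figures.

AUC = 240 µg/mL·h

Trapezoidal AUC_0→6.25:
  [0→0.5]: (0.00+29.48)/2 × 0.5 = 7.37
  [0.5→2.5]: (29.48+50.84)/2 × 2 = 80.32
  [2.5→3]: (50.84+48.59)/2 × 0.5 = 24.8575
  [3→6]: (48.59+31.04)/2 × 3 = 119.445
  [6→6.25]: (31.04+29.78)/2 × 0.25 = 7.6025
  Sum = 239.595 µg/mL·h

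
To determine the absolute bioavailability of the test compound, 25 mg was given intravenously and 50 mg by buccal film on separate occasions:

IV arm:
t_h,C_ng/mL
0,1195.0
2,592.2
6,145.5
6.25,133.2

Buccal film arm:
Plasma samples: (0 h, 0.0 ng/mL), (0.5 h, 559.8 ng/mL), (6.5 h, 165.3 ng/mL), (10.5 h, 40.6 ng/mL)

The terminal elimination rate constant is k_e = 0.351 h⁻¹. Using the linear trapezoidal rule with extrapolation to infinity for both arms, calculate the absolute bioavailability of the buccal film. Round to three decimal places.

F = 0.387

Trapezoidal AUC_0→6.25 (IV):
  [0→2]: (1195.0+592.2)/2 × 2 = 1787.2
  [2→6]: (592.2+145.5)/2 × 4 = 1475.4
  [6→6.25]: (145.5+133.2)/2 × 0.25 = 34.8375
  Sum = 3297.4375 ng/mL·h
IV tail: 133.2/0.351 = 379.487; AUC_iv,0→∞ = 3297.4375 + 379.487 = 3676.9245 ng/mL·h
Trapezoidal AUC_0→10.5 (buccal film):
  [0→0.5]: (0.0+559.8)/2 × 0.5 = 139.95
  [0.5→6.5]: (559.8+165.3)/2 × 6 = 2175.3
  [6.5→10.5]: (165.3+40.6)/2 × 4 = 411.8
  Sum = 2727.05 ng/mL·h
buccal film tail: 40.6/0.351 = 115.670; AUC_ev,0→∞ = 2727.05 + 115.670 = 2842.72 ng/mL·h
F = (AUC_ev/D_ev)/(AUC_iv/D_iv) = (2842.72/50)/(3676.9245/25) = 56.8544/147.07698 = 0.3866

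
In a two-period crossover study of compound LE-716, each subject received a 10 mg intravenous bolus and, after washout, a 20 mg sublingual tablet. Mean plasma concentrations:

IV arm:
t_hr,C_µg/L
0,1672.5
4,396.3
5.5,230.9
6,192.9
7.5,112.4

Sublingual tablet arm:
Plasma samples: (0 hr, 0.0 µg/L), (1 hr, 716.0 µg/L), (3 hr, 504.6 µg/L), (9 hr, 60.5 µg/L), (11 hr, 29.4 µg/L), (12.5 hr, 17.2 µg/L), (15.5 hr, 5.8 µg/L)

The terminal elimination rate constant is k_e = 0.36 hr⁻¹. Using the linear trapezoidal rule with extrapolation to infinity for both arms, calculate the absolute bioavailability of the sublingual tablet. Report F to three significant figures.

Trapezoidal AUC_0→7.5 (IV):
  [0→4]: (1672.5+396.3)/2 × 4 = 4137.6
  [4→5.5]: (396.3+230.9)/2 × 1.5 = 470.4
  [5.5→6]: (230.9+192.9)/2 × 0.5 = 105.95
  [6→7.5]: (192.9+112.4)/2 × 1.5 = 228.975
  Sum = 4942.925 µg/L·hr
IV tail: 112.4/0.36 = 312.222; AUC_iv,0→∞ = 4942.925 + 312.222 = 5255.147 µg/L·hr
Trapezoidal AUC_0→15.5 (sublingual tablet):
  [0→1]: (0.0+716.0)/2 × 1 = 358.0
  [1→3]: (716.0+504.6)/2 × 2 = 1220.6
  [3→9]: (504.6+60.5)/2 × 6 = 1695.3
  [9→11]: (60.5+29.4)/2 × 2 = 89.9
  [11→12.5]: (29.4+17.2)/2 × 1.5 = 34.95
  [12.5→15.5]: (17.2+5.8)/2 × 3 = 34.5
  Sum = 3433.25 µg/L·hr
sublingual tablet tail: 5.8/0.36 = 16.111; AUC_ev,0→∞ = 3433.25 + 16.111 = 3449.361 µg/L·hr
F = (AUC_ev/D_ev)/(AUC_iv/D_iv) = (3449.361/20)/(5255.147/10) = 172.46805/525.5147 = 0.3282

F = 0.328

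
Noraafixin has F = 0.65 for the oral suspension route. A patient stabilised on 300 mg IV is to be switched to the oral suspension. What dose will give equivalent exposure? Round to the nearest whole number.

For equal systemic exposure: F × D_ev = D_iv
D_ev = D_iv / F = 300 / 0.65 = 461.538 mg

D_oral = 462 mg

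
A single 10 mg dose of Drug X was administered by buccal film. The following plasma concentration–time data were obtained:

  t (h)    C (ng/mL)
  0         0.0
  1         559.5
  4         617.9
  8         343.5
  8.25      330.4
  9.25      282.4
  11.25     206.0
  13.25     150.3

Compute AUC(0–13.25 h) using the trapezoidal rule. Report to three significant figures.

AUC = 5200 ng/mL·h

Trapezoidal AUC_0→13.25:
  [0→1]: (0.0+559.5)/2 × 1 = 279.75
  [1→4]: (559.5+617.9)/2 × 3 = 1766.1
  [4→8]: (617.9+343.5)/2 × 4 = 1922.8
  [8→8.25]: (343.5+330.4)/2 × 0.25 = 84.2375
  [8.25→9.25]: (330.4+282.4)/2 × 1 = 306.4
  [9.25→11.25]: (282.4+206.0)/2 × 2 = 488.4
  [11.25→13.25]: (206.0+150.3)/2 × 2 = 356.3
  Sum = 5203.9875 ng/mL·h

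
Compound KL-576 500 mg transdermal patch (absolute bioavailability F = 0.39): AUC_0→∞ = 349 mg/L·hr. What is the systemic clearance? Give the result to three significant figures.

CL = F × Dose / AUC_0→∞
   = 0.39 × 500 / 349 = 0.558739 L/hr

CL = 0.559 L/hr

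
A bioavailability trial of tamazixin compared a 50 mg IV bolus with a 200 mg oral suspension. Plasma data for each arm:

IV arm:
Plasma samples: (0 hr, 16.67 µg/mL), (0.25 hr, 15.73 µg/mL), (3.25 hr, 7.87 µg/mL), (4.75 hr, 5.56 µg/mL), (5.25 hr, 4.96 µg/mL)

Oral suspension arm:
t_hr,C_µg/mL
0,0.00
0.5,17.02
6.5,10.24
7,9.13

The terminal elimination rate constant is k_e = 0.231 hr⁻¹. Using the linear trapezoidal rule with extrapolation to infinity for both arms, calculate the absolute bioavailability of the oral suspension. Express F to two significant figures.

F = 0.44

Trapezoidal AUC_0→5.25 (IV):
  [0→0.25]: (16.67+15.73)/2 × 0.25 = 4.05
  [0.25→3.25]: (15.73+7.87)/2 × 3 = 35.4
  [3.25→4.75]: (7.87+5.56)/2 × 1.5 = 10.0725
  [4.75→5.25]: (5.56+4.96)/2 × 0.5 = 2.63
  Sum = 52.1525 µg/mL·hr
IV tail: 4.96/0.231 = 21.472; AUC_iv,0→∞ = 52.1525 + 21.472 = 73.6245 µg/mL·hr
Trapezoidal AUC_0→7 (oral suspension):
  [0→0.5]: (0.00+17.02)/2 × 0.5 = 4.255
  [0.5→6.5]: (17.02+10.24)/2 × 6 = 81.78
  [6.5→7]: (10.24+9.13)/2 × 0.5 = 4.8425
  Sum = 90.8775 µg/mL·hr
oral suspension tail: 9.13/0.231 = 39.524; AUC_ev,0→∞ = 90.8775 + 39.524 = 130.4015 µg/mL·hr
F = (AUC_ev/D_ev)/(AUC_iv/D_iv) = (130.4015/200)/(73.6245/50) = 0.6520075/1.47249 = 0.4428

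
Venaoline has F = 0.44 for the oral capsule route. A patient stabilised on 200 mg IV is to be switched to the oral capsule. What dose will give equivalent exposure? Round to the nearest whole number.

For equal systemic exposure: F × D_ev = D_iv
D_ev = D_iv / F = 200 / 0.44 = 454.545 mg

D_oral = 455 mg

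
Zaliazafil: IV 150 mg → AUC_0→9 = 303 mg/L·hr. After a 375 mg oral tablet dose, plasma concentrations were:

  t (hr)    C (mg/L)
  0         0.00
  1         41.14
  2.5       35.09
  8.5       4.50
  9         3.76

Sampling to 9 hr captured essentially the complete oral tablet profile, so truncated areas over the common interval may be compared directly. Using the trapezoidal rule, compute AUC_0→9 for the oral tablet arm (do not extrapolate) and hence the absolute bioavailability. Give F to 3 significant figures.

Trapezoidal AUC_0→9 (oral tablet):
  [0→1]: (0.00+41.14)/2 × 1 = 20.57
  [1→2.5]: (41.14+35.09)/2 × 1.5 = 57.1725
  [2.5→8.5]: (35.09+4.50)/2 × 6 = 118.77
  [8.5→9]: (4.50+3.76)/2 × 0.5 = 2.065
  Sum = 198.5775 mg/L·hr
F = (AUC_ev/D_ev)/(AUC_iv/D_iv) = (198.5775/375)/(303/150) = 0.52954/2.02 = 0.2621

F = 0.262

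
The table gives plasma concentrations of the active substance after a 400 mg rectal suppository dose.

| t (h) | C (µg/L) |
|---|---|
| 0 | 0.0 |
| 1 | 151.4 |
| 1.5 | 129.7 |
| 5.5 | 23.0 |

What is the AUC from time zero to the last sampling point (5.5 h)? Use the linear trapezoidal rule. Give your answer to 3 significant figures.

Trapezoidal AUC_0→5.5:
  [0→1]: (0.0+151.4)/2 × 1 = 75.7
  [1→1.5]: (151.4+129.7)/2 × 0.5 = 70.275
  [1.5→5.5]: (129.7+23.0)/2 × 4 = 305.4
  Sum = 451.375 µg/L·h

AUC = 451 µg/L·h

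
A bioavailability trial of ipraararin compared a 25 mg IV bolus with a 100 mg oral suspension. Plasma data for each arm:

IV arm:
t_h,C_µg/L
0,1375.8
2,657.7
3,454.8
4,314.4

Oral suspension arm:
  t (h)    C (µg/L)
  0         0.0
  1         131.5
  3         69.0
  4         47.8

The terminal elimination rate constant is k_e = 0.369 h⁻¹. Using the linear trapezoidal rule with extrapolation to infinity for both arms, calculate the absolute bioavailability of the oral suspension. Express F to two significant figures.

F = 0.030

Trapezoidal AUC_0→4 (IV):
  [0→2]: (1375.8+657.7)/2 × 2 = 2033.5
  [2→3]: (657.7+454.8)/2 × 1 = 556.25
  [3→4]: (454.8+314.4)/2 × 1 = 384.6
  Sum = 2974.35 µg/L·h
IV tail: 314.4/0.369 = 852.033; AUC_iv,0→∞ = 2974.35 + 852.033 = 3826.383 µg/L·h
Trapezoidal AUC_0→4 (oral suspension):
  [0→1]: (0.0+131.5)/2 × 1 = 65.75
  [1→3]: (131.5+69.0)/2 × 2 = 200.5
  [3→4]: (69.0+47.8)/2 × 1 = 58.4
  Sum = 324.65 µg/L·h
oral suspension tail: 47.8/0.369 = 129.539; AUC_ev,0→∞ = 324.65 + 129.539 = 454.189 µg/L·h
F = (AUC_ev/D_ev)/(AUC_iv/D_iv) = (454.189/100)/(3826.383/25) = 4.54189/153.05532 = 0.0297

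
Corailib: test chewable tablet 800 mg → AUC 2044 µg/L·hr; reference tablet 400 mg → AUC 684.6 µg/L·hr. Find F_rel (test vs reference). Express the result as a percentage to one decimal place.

F_rel = 149.3%

F_rel = (AUC_test/D_test) / (AUC_ref/D_ref)
      = (2044/800) / (684.6/400)
      = 2.555 / 1.7115 = 1.4928 = 149.28%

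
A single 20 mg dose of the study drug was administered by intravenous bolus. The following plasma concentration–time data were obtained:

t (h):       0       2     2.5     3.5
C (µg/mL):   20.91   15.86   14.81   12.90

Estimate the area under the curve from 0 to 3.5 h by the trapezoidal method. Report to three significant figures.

Trapezoidal AUC_0→3.5:
  [0→2]: (20.91+15.86)/2 × 2 = 36.77
  [2→2.5]: (15.86+14.81)/2 × 0.5 = 7.6675
  [2.5→3.5]: (14.81+12.90)/2 × 1 = 13.855
  Sum = 58.2925 µg/mL·h

AUC = 58.3 µg/mL·h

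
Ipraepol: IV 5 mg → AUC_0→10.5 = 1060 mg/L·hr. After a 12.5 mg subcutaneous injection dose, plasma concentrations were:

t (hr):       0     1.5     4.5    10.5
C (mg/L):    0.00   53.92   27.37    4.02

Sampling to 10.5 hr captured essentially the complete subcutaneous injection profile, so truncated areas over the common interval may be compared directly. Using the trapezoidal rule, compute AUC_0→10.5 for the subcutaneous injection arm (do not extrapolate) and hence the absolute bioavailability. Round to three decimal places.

F = 0.097

Trapezoidal AUC_0→10.5 (subcutaneous injection):
  [0→1.5]: (0.00+53.92)/2 × 1.5 = 40.44
  [1.5→4.5]: (53.92+27.37)/2 × 3 = 121.935
  [4.5→10.5]: (27.37+4.02)/2 × 6 = 94.17
  Sum = 256.545 mg/L·hr
F = (AUC_ev/D_ev)/(AUC_iv/D_iv) = (256.545/12.5)/(1060/5) = 20.5236/212 = 0.0968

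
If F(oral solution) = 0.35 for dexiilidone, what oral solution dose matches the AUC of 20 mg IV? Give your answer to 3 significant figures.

D_oral = 57.1 mg

For equal systemic exposure: F × D_ev = D_iv
D_ev = D_iv / F = 20 / 0.35 = 57.1429 mg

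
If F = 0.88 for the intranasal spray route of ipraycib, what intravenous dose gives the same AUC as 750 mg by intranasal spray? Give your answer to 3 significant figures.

D_iv = 660 mg

Systemic exposure from an extravascular dose = F × D_ev, so the equivalent IV dose is F × D_ev.
D_iv = F × D_ev = 0.88 × 750 = 660 mg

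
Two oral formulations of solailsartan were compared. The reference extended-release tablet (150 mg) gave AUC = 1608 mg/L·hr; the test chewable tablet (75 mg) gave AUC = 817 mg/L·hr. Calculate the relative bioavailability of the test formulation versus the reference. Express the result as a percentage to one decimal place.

F_rel = (AUC_test/D_test) / (AUC_ref/D_ref)
      = (817/75) / (1608/150)
      = 10.8933 / 10.72 = 1.0162 = 101.62%

F_rel = 101.6%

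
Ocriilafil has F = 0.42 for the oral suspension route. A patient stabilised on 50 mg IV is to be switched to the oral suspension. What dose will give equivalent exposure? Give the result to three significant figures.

For equal systemic exposure: F × D_ev = D_iv
D_ev = D_iv / F = 50 / 0.42 = 119.048 mg

D_oral = 119 mg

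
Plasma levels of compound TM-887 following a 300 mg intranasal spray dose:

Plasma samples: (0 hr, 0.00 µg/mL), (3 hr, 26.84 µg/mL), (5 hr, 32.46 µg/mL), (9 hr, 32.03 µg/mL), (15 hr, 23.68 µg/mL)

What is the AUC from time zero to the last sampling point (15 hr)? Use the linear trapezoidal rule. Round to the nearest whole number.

AUC = 396 µg/mL·hr

Trapezoidal AUC_0→15:
  [0→3]: (0.00+26.84)/2 × 3 = 40.26
  [3→5]: (26.84+32.46)/2 × 2 = 59.3
  [5→9]: (32.46+32.03)/2 × 4 = 128.98
  [9→15]: (32.03+23.68)/2 × 6 = 167.13
  Sum = 395.67 µg/mL·hr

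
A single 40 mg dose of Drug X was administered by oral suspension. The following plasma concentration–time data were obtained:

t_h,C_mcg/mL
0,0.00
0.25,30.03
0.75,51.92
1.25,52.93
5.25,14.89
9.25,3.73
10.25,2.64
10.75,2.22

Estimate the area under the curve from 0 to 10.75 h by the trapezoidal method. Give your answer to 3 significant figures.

AUC = 228 mcg/mL·h

Trapezoidal AUC_0→10.75:
  [0→0.25]: (0.00+30.03)/2 × 0.25 = 3.75375
  [0.25→0.75]: (30.03+51.92)/2 × 0.5 = 20.4875
  [0.75→1.25]: (51.92+52.93)/2 × 0.5 = 26.2125
  [1.25→5.25]: (52.93+14.89)/2 × 4 = 135.64
  [5.25→9.25]: (14.89+3.73)/2 × 4 = 37.24
  [9.25→10.25]: (3.73+2.64)/2 × 1 = 3.185
  [10.25→10.75]: (2.64+2.22)/2 × 0.5 = 1.215
  Sum = 227.73375 mcg/mL·h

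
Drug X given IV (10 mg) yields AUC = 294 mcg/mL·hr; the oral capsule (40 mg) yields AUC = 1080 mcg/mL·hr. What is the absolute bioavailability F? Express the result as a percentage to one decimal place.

F = (AUC_ev / D_ev) / (AUC_iv / D_iv)
  = (1080/40) / (294/10)
  = 27 / 29.4 = 0.9184
  = 91.84%

F = 91.8%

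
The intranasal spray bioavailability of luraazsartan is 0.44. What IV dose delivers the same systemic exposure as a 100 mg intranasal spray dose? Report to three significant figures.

Systemic exposure from an extravascular dose = F × D_ev, so the equivalent IV dose is F × D_ev.
D_iv = F × D_ev = 0.44 × 100 = 44 mg

D_iv = 44.0 mg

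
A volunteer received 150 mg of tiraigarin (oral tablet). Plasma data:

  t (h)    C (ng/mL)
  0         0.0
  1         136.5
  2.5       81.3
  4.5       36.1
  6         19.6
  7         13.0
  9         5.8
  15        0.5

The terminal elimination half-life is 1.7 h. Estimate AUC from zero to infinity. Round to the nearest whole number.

AUC = 446 ng/mL·h

Trapezoidal AUC_0→15:
  [0→1]: (0.0+136.5)/2 × 1 = 68.25
  [1→2.5]: (136.5+81.3)/2 × 1.5 = 163.35
  [2.5→4.5]: (81.3+36.1)/2 × 2 = 117.4
  [4.5→6]: (36.1+19.6)/2 × 1.5 = 41.775
  [6→7]: (19.6+13.0)/2 × 1 = 16.3
  [7→9]: (13.0+5.8)/2 × 2 = 18.8
  [9→15]: (5.8+0.5)/2 × 6 = 18.9
  Sum = 444.775 ng/mL·h
k_e = ln2 / t½ = 0.693147 / 1.7 = 0.4077 h^-1
Extrapolated tail: C_last / k_e = 0.5 / 0.4077 = 1.226
AUC_0→∞ = 444.775 + 1.226 = 446.001 ng/mL·h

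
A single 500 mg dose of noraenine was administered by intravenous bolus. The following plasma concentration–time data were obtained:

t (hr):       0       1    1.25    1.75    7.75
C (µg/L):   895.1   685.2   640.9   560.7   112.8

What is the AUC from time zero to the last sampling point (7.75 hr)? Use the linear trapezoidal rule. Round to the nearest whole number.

AUC = 3277 µg/L·hr

Trapezoidal AUC_0→7.75:
  [0→1]: (895.1+685.2)/2 × 1 = 790.15
  [1→1.25]: (685.2+640.9)/2 × 0.25 = 165.7625
  [1.25→1.75]: (640.9+560.7)/2 × 0.5 = 300.4
  [1.75→7.75]: (560.7+112.8)/2 × 6 = 2020.5
  Sum = 3276.8125 µg/L·hr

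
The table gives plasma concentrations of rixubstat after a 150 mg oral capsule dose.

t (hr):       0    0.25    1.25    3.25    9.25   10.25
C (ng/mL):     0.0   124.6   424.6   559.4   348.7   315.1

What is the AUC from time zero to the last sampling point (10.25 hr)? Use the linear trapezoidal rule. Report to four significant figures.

AUC = 4330 ng/mL·hr

Trapezoidal AUC_0→10.25:
  [0→0.25]: (0.0+124.6)/2 × 0.25 = 15.575
  [0.25→1.25]: (124.6+424.6)/2 × 1 = 274.6
  [1.25→3.25]: (424.6+559.4)/2 × 2 = 984.0
  [3.25→9.25]: (559.4+348.7)/2 × 6 = 2724.3
  [9.25→10.25]: (348.7+315.1)/2 × 1 = 331.9
  Sum = 4330.375 ng/mL·hr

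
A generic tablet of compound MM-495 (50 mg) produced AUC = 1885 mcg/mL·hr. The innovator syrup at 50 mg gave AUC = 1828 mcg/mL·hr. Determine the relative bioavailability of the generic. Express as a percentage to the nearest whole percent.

F_rel = 103%

F_rel = (AUC_test/D_test) / (AUC_ref/D_ref)
      = (1885/50) / (1828/50)
      = 37.7 / 36.56 = 1.0312 = 103.12%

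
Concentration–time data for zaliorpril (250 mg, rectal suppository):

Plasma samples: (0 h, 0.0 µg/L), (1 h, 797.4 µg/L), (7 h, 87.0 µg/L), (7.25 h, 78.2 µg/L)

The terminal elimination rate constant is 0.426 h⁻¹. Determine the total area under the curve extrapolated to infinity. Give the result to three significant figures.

AUC = 3260 µg/L·h

Trapezoidal AUC_0→7.25:
  [0→1]: (0.0+797.4)/2 × 1 = 398.7
  [1→7]: (797.4+87.0)/2 × 6 = 2653.2
  [7→7.25]: (87.0+78.2)/2 × 0.25 = 20.65
  Sum = 3072.55 µg/L·h
Extrapolated tail: C_last / k_e = 78.2 / 0.426 = 183.568
AUC_0→∞ = 3072.55 + 183.568 = 3256.118 µg/L·h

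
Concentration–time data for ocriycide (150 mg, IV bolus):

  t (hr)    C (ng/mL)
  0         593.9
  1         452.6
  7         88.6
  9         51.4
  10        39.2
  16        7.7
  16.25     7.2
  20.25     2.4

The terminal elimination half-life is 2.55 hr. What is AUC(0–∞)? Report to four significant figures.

Trapezoidal AUC_0→20.25:
  [0→1]: (593.9+452.6)/2 × 1 = 523.25
  [1→7]: (452.6+88.6)/2 × 6 = 1623.6
  [7→9]: (88.6+51.4)/2 × 2 = 140.0
  [9→10]: (51.4+39.2)/2 × 1 = 45.3
  [10→16]: (39.2+7.7)/2 × 6 = 140.7
  [16→16.25]: (7.7+7.2)/2 × 0.25 = 1.8625
  [16.25→20.25]: (7.2+2.4)/2 × 4 = 19.2
  Sum = 2493.9125 ng/mL·hr
k_e = ln2 / t½ = 0.693147 / 2.55 = 0.2718 hr^-1
Extrapolated tail: C_last / k_e = 2.4 / 0.2718 = 8.830
AUC_0→∞ = 2493.9125 + 8.830 = 2502.7425 ng/mL·hr

AUC = 2503 ng/mL·hr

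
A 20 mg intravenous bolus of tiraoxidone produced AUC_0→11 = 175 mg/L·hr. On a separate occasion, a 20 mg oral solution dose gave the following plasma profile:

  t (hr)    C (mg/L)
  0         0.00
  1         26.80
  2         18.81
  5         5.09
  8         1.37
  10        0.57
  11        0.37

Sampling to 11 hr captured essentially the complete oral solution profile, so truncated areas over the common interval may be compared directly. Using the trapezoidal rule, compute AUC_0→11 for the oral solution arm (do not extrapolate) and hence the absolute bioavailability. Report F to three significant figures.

F = 0.481

Trapezoidal AUC_0→11 (oral solution):
  [0→1]: (0.00+26.80)/2 × 1 = 13.4
  [1→2]: (26.80+18.81)/2 × 1 = 22.805
  [2→5]: (18.81+5.09)/2 × 3 = 35.85
  [5→8]: (5.09+1.37)/2 × 3 = 9.69
  [8→10]: (1.37+0.57)/2 × 2 = 1.94
  [10→11]: (0.57+0.37)/2 × 1 = 0.47
  Sum = 84.155 mg/L·hr
F = (AUC_ev/D_ev)/(AUC_iv/D_iv) = (84.155/20)/(175/20) = 4.20775/8.75 = 0.4809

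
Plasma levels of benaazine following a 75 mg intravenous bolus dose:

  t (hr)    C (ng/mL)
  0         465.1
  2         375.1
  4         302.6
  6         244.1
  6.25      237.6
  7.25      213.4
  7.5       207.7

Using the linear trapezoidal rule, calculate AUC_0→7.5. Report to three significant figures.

Trapezoidal AUC_0→7.5:
  [0→2]: (465.1+375.1)/2 × 2 = 840.2
  [2→4]: (375.1+302.6)/2 × 2 = 677.7
  [4→6]: (302.6+244.1)/2 × 2 = 546.7
  [6→6.25]: (244.1+237.6)/2 × 0.25 = 60.2125
  [6.25→7.25]: (237.6+213.4)/2 × 1 = 225.5
  [7.25→7.5]: (213.4+207.7)/2 × 0.25 = 52.6375
  Sum = 2402.95 ng/mL·hr

AUC = 2400 ng/mL·hr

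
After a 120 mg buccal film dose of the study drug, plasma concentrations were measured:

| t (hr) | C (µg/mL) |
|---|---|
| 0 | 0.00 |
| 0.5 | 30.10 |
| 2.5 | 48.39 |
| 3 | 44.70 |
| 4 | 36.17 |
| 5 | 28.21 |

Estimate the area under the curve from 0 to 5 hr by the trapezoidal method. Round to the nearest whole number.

Trapezoidal AUC_0→5:
  [0→0.5]: (0.00+30.10)/2 × 0.5 = 7.525
  [0.5→2.5]: (30.10+48.39)/2 × 2 = 78.49
  [2.5→3]: (48.39+44.70)/2 × 0.5 = 23.2725
  [3→4]: (44.70+36.17)/2 × 1 = 40.435
  [4→5]: (36.17+28.21)/2 × 1 = 32.19
  Sum = 181.9125 µg/mL·hr

AUC = 182 µg/mL·hr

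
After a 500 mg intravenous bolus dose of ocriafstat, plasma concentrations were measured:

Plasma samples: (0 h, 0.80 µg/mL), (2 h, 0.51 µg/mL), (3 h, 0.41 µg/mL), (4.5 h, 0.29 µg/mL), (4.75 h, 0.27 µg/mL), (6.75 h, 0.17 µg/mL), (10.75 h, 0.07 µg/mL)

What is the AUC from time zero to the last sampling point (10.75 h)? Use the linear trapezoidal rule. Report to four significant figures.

AUC = 3.285 µg/mL·h

Trapezoidal AUC_0→10.75:
  [0→2]: (0.80+0.51)/2 × 2 = 1.31
  [2→3]: (0.51+0.41)/2 × 1 = 0.46
  [3→4.5]: (0.41+0.29)/2 × 1.5 = 0.525
  [4.5→4.75]: (0.29+0.27)/2 × 0.25 = 0.07
  [4.75→6.75]: (0.27+0.17)/2 × 2 = 0.44
  [6.75→10.75]: (0.17+0.07)/2 × 4 = 0.48
  Sum = 3.285 µg/mL·h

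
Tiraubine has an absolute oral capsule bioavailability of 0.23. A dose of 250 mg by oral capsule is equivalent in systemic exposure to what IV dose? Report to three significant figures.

Systemic exposure from an extravascular dose = F × D_ev, so the equivalent IV dose is F × D_ev.
D_iv = F × D_ev = 0.23 × 250 = 57.5 mg

D_iv = 57.5 mg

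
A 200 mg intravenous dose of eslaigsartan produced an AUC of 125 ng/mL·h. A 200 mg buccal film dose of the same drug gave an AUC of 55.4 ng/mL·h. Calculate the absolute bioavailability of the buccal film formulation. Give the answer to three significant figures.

F = 0.443

F = (AUC_ev / D_ev) / (AUC_iv / D_iv)
  = (55.4/200) / (125/200)
  = 0.277 / 0.625 = 0.4432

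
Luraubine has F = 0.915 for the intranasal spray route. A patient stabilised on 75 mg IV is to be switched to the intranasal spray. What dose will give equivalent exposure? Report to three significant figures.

D_intranasal = 82.0 mg

For equal systemic exposure: F × D_ev = D_iv
D_ev = D_iv / F = 75 / 0.915 = 81.9672 mg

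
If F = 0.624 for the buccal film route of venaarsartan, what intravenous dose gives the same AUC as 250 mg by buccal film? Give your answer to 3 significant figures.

D_iv = 156 mg

Systemic exposure from an extravascular dose = F × D_ev, so the equivalent IV dose is F × D_ev.
D_iv = F × D_ev = 0.624 × 250 = 156 mg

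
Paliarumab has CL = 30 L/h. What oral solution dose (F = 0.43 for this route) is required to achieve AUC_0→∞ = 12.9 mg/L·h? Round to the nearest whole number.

Dose = CL × AUC_0→∞ / F
     = 30 × 12.9 / 0.43 = 900 mg

Dose = 900 mg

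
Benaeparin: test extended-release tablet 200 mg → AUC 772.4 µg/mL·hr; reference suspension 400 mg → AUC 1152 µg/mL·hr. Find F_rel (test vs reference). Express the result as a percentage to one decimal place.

F_rel = 134.1%

F_rel = (AUC_test/D_test) / (AUC_ref/D_ref)
      = (772.4/200) / (1152/400)
      = 3.862 / 2.88 = 1.3410 = 134.10%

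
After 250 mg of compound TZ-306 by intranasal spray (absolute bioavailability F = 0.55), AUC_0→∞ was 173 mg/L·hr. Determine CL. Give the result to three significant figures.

CL = F × Dose / AUC_0→∞
   = 0.55 × 250 / 173 = 0.794798 L/hr

CL = 0.795 L/hr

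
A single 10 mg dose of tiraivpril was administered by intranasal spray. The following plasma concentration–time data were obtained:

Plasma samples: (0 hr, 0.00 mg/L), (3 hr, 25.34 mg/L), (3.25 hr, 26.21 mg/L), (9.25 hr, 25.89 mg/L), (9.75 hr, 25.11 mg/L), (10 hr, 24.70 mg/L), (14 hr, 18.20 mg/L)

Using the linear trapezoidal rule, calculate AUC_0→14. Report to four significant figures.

Trapezoidal AUC_0→14:
  [0→3]: (0.00+25.34)/2 × 3 = 38.01
  [3→3.25]: (25.34+26.21)/2 × 0.25 = 6.44375
  [3.25→9.25]: (26.21+25.89)/2 × 6 = 156.3
  [9.25→9.75]: (25.89+25.11)/2 × 0.5 = 12.75
  [9.75→10]: (25.11+24.70)/2 × 0.25 = 6.22625
  [10→14]: (24.70+18.20)/2 × 4 = 85.8
  Sum = 305.53 mg/L·hr

AUC = 305.5 mg/L·hr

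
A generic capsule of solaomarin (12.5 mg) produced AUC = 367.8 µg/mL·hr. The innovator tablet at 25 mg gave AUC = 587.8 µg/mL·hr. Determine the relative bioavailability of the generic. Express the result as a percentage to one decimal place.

F_rel = 125.1%

F_rel = (AUC_test/D_test) / (AUC_ref/D_ref)
      = (367.8/12.5) / (587.8/25)
      = 29.424 / 23.512 = 1.2514 = 125.14%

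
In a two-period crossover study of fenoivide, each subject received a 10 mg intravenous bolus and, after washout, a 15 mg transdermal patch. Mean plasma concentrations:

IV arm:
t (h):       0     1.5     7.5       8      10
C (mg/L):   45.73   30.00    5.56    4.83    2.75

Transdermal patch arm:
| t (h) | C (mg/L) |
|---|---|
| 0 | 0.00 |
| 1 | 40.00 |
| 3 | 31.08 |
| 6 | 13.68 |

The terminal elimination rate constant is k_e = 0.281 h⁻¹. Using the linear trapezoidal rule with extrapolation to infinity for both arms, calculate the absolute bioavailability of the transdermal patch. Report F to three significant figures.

F = 0.752

Trapezoidal AUC_0→10 (IV):
  [0→1.5]: (45.73+30.00)/2 × 1.5 = 56.7975
  [1.5→7.5]: (30.00+5.56)/2 × 6 = 106.68
  [7.5→8]: (5.56+4.83)/2 × 0.5 = 2.5975
  [8→10]: (4.83+2.75)/2 × 2 = 7.58
  Sum = 173.655 mg/L·h
IV tail: 2.75/0.281 = 9.786; AUC_iv,0→∞ = 173.655 + 9.786 = 183.441 mg/L·h
Trapezoidal AUC_0→6 (transdermal patch):
  [0→1]: (0.00+40.00)/2 × 1 = 20.0
  [1→3]: (40.00+31.08)/2 × 2 = 71.08
  [3→6]: (31.08+13.68)/2 × 3 = 67.14
  Sum = 158.22 mg/L·h
transdermal patch tail: 13.68/0.281 = 48.683; AUC_ev,0→∞ = 158.22 + 48.683 = 206.903 mg/L·h
F = (AUC_ev/D_ev)/(AUC_iv/D_iv) = (206.903/15)/(183.441/10) = 13.7935/18.3441 = 0.7519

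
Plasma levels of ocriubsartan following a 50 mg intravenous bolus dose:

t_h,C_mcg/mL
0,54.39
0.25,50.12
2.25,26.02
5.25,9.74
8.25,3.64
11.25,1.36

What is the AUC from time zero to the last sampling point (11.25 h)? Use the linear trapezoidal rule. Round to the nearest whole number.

AUC = 170 mcg/mL·h

Trapezoidal AUC_0→11.25:
  [0→0.25]: (54.39+50.12)/2 × 0.25 = 13.06375
  [0.25→2.25]: (50.12+26.02)/2 × 2 = 76.14
  [2.25→5.25]: (26.02+9.74)/2 × 3 = 53.64
  [5.25→8.25]: (9.74+3.64)/2 × 3 = 20.07
  [8.25→11.25]: (3.64+1.36)/2 × 3 = 7.5
  Sum = 170.41375 mcg/mL·h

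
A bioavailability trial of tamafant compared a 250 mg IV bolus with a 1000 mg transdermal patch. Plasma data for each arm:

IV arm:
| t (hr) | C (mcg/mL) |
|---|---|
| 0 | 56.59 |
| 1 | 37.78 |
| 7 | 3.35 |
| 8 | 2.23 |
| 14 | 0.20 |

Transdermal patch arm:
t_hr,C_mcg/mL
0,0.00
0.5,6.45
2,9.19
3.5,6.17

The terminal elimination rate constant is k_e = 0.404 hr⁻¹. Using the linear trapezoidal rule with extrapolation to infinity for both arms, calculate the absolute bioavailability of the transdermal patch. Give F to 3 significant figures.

Trapezoidal AUC_0→14 (IV):
  [0→1]: (56.59+37.78)/2 × 1 = 47.185
  [1→7]: (37.78+3.35)/2 × 6 = 123.39
  [7→8]: (3.35+2.23)/2 × 1 = 2.79
  [8→14]: (2.23+0.20)/2 × 6 = 7.29
  Sum = 180.655 mcg/mL·hr
IV tail: 0.20/0.404 = 0.495; AUC_iv,0→∞ = 180.655 + 0.495 = 181.15 mcg/mL·hr
Trapezoidal AUC_0→3.5 (transdermal patch):
  [0→0.5]: (0.00+6.45)/2 × 0.5 = 1.6125
  [0.5→2]: (6.45+9.19)/2 × 1.5 = 11.73
  [2→3.5]: (9.19+6.17)/2 × 1.5 = 11.52
  Sum = 24.8625 mcg/mL·hr
transdermal patch tail: 6.17/0.404 = 15.272; AUC_ev,0→∞ = 24.8625 + 15.272 = 40.1345 mcg/mL·hr
F = (AUC_ev/D_ev)/(AUC_iv/D_iv) = (40.1345/1000)/(181.15/250) = 0.0401345/0.7246 = 0.0554

F = 0.0554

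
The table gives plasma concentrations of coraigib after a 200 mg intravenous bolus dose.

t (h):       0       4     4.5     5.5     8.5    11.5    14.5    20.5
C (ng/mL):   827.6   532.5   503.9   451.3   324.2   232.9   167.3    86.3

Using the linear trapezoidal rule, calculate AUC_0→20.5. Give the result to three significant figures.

AUC = 6820 ng/mL·h

Trapezoidal AUC_0→20.5:
  [0→4]: (827.6+532.5)/2 × 4 = 2720.2
  [4→4.5]: (532.5+503.9)/2 × 0.5 = 259.1
  [4.5→5.5]: (503.9+451.3)/2 × 1 = 477.6
  [5.5→8.5]: (451.3+324.2)/2 × 3 = 1163.25
  [8.5→11.5]: (324.2+232.9)/2 × 3 = 835.65
  [11.5→14.5]: (232.9+167.3)/2 × 3 = 600.3
  [14.5→20.5]: (167.3+86.3)/2 × 6 = 760.8
  Sum = 6816.9 ng/mL·h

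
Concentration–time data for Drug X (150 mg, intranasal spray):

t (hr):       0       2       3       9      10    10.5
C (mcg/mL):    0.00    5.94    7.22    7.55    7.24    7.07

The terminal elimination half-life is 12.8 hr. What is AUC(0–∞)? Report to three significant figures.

Trapezoidal AUC_0→10.5:
  [0→2]: (0.00+5.94)/2 × 2 = 5.94
  [2→3]: (5.94+7.22)/2 × 1 = 6.58
  [3→9]: (7.22+7.55)/2 × 6 = 44.31
  [9→10]: (7.55+7.24)/2 × 1 = 7.395
  [10→10.5]: (7.24+7.07)/2 × 0.5 = 3.5775
  Sum = 67.8025 mcg/mL·hr
k_e = ln2 / t½ = 0.693147 / 12.8 = 0.0542 hr^-1
Extrapolated tail: C_last / k_e = 7.07 / 0.0542 = 130.443
AUC_0→∞ = 67.8025 + 130.443 = 198.2455 mcg/mL·hr

AUC = 198 mcg/mL·hr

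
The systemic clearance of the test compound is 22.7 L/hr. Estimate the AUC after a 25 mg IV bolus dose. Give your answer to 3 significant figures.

AUC_0→∞ = Dose_iv / CL
        = 25 / 22.7 = 1.10132 mg/L·hr

AUC = 1.10 mg/L·hr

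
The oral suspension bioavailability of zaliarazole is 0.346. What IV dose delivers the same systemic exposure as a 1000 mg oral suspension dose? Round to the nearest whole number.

Systemic exposure from an extravascular dose = F × D_ev, so the equivalent IV dose is F × D_ev.
D_iv = F × D_ev = 0.346 × 1000 = 346 mg

D_iv = 346 mg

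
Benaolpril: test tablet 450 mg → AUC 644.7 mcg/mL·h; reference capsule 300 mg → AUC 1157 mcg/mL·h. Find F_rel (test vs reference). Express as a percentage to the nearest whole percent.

F_rel = 37%

F_rel = (AUC_test/D_test) / (AUC_ref/D_ref)
      = (644.7/450) / (1157/300)
      = 1.43267 / 3.85667 = 0.3715 = 37.15%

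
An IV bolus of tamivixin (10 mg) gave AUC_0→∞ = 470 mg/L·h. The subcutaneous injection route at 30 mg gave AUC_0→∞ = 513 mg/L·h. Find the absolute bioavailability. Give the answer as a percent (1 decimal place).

F = (AUC_ev / D_ev) / (AUC_iv / D_iv)
  = (513/30) / (470/10)
  = 17.1 / 47 = 0.3638
  = 36.38%

F = 36.4%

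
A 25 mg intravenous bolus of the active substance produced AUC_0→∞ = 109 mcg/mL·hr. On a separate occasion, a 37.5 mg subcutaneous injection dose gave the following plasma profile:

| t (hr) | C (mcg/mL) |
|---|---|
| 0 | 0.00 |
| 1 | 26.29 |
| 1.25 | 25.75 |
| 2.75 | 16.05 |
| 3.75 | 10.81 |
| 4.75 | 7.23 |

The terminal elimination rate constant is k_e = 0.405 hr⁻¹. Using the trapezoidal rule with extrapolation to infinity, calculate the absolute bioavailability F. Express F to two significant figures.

F = 0.56

Trapezoidal AUC_0→4.75 (subcutaneous injection):
  [0→1]: (0.00+26.29)/2 × 1 = 13.145
  [1→1.25]: (26.29+25.75)/2 × 0.25 = 6.505
  [1.25→2.75]: (25.75+16.05)/2 × 1.5 = 31.35
  [2.75→3.75]: (16.05+10.81)/2 × 1 = 13.43
  [3.75→4.75]: (10.81+7.23)/2 × 1 = 9.02
  Sum = 73.45 mcg/mL·hr
Tail: C_last/k_e = 7.23/0.405 = 17.852
AUC_0→∞ (subcutaneous injection) = 73.45 + 17.852 = 91.302 mcg/mL·hr
F = (AUC_ev/D_ev)/(AUC_iv/D_iv) = (91.302/37.5)/(109/25) = 2.43472/4.36 = 0.5584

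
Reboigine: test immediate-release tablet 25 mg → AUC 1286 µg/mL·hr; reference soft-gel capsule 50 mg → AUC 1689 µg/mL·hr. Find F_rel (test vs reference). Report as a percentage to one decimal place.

F_rel = (AUC_test/D_test) / (AUC_ref/D_ref)
      = (1286/25) / (1689/50)
      = 51.44 / 33.78 = 1.5228 = 152.28%

F_rel = 152.3%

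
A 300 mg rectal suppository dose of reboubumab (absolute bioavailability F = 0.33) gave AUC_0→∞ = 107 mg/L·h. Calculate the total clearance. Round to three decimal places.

CL = 0.925 L/h

CL = F × Dose / AUC_0→∞
   = 0.33 × 300 / 107 = 0.925234 L/h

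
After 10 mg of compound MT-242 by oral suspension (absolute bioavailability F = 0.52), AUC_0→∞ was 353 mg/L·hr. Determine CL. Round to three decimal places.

CL = 0.015 L/hr

CL = F × Dose / AUC_0→∞
   = 0.52 × 10 / 353 = 0.0147309 L/hr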